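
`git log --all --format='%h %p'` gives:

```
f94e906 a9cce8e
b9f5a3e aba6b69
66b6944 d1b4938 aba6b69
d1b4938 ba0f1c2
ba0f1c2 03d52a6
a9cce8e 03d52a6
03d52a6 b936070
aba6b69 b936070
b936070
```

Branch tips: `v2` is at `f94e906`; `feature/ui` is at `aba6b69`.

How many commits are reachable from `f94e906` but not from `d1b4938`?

Reachable from f94e906: {03d52a6, a9cce8e, b936070, f94e906}.
Reachable from d1b4938: {03d52a6, b936070, ba0f1c2, d1b4938}.
In f94e906's history but not d1b4938's: {a9cce8e, f94e906} — 2 commits.

2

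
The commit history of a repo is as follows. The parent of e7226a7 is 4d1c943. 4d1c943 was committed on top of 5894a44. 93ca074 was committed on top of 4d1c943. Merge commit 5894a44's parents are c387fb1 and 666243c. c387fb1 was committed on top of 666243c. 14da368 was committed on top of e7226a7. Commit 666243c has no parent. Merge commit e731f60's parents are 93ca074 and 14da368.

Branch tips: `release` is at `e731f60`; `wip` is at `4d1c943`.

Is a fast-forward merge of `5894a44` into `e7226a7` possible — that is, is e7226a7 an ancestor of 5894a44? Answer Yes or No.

A fast-forward from e7226a7 to 5894a44 is possible iff e7226a7 is an ancestor of 5894a44.
Ancestors of 5894a44: {5894a44, 666243c, c387fb1}.
e7226a7 is not among them, so fast-forward is not possible.

No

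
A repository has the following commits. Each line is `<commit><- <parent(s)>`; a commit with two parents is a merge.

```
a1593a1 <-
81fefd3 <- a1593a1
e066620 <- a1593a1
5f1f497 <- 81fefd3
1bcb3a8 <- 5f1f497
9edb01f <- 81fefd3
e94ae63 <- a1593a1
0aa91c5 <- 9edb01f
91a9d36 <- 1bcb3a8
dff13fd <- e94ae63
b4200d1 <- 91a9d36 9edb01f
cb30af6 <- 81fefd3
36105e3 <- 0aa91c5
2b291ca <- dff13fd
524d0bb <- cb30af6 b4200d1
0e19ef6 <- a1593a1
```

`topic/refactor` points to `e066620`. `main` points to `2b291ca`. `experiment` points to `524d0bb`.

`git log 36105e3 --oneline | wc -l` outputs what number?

Walking parent pointers from 36105e3: reachable set = {0aa91c5, 36105e3, 81fefd3, 9edb01f, a1593a1}.
That is 5 commits.

5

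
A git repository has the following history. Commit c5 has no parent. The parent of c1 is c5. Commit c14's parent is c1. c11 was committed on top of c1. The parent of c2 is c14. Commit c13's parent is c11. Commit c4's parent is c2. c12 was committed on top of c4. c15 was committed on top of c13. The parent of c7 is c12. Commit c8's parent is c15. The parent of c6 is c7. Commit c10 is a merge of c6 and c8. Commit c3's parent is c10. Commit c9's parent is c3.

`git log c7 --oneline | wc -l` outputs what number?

7

Walking parent pointers from c7: reachable set = {c1, c12, c14, c2, c4, c5, c7}.
That is 7 commits.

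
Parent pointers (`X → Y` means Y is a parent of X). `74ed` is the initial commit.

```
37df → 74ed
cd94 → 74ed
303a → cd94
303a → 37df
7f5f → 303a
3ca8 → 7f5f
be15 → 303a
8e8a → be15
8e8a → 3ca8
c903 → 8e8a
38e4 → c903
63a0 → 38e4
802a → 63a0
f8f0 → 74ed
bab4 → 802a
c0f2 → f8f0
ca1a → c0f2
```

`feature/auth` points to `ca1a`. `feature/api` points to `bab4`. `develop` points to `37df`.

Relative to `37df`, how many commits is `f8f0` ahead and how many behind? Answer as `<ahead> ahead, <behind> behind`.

Reachable from f8f0: {74ed, f8f0}.
Reachable from 37df: {37df, 74ed}.
Only in f8f0's history (ahead): {f8f0} — 1.
Only in 37df's history (behind): {37df} — 1.

1 ahead, 1 behind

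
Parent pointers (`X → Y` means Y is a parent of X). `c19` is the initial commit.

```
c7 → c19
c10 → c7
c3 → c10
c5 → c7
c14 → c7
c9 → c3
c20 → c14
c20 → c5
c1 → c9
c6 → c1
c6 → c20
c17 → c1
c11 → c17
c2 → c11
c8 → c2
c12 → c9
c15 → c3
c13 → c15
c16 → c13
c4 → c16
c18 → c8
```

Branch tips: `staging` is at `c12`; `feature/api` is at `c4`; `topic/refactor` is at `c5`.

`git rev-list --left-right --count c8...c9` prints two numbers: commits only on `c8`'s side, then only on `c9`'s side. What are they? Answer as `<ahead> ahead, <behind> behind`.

5 ahead, 0 behind

Reachable from c8: {c1, c10, c11, c17, c19, c2, c3, c7, c8, c9}.
Reachable from c9: {c10, c19, c3, c7, c9}.
Only in c8's history (ahead): {c1, c11, c17, c2, c8} — 5.
Only in c9's history (behind): {} — 0.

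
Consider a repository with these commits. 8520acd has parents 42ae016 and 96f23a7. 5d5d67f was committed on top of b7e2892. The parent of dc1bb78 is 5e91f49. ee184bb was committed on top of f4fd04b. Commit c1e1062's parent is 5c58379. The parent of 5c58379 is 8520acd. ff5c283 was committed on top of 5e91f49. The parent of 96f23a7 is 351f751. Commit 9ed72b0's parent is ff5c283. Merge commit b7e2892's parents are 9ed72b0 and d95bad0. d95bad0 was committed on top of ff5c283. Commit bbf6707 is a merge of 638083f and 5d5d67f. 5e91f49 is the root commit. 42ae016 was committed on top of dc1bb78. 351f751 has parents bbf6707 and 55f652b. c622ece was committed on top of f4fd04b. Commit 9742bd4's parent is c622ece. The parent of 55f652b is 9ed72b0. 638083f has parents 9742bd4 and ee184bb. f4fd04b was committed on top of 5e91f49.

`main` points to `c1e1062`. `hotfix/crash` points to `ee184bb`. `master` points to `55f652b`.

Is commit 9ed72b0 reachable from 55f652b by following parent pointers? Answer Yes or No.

Ancestors of 55f652b (commits reachable by following parents): {55f652b, 5e91f49, 9ed72b0, ff5c283}.
9ed72b0 is in that set, so it is an ancestor of 55f652b.

Yes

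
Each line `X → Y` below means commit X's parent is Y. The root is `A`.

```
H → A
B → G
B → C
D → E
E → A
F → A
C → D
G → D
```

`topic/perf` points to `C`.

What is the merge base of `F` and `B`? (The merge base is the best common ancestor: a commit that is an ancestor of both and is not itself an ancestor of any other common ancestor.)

Ancestors of F: {A, F}.
Ancestors of B: {A, B, C, D, E, G}.
Common ancestors: {A}.
The only common ancestor is A, so it is the merge base.

A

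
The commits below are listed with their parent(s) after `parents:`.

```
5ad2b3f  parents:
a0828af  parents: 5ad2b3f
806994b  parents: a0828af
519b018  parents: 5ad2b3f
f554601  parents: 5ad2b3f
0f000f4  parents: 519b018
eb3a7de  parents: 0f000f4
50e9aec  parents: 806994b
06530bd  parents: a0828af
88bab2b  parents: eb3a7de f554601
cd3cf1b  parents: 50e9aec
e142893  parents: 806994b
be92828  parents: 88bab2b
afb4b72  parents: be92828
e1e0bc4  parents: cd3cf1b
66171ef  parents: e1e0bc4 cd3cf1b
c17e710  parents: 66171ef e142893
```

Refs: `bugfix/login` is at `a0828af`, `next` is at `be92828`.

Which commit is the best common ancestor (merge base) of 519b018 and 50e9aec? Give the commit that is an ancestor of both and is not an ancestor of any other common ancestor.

5ad2b3f

Ancestors of 519b018: {519b018, 5ad2b3f}.
Ancestors of 50e9aec: {50e9aec, 5ad2b3f, 806994b, a0828af}.
Common ancestors: {5ad2b3f}.
The only common ancestor is 5ad2b3f, so it is the merge base.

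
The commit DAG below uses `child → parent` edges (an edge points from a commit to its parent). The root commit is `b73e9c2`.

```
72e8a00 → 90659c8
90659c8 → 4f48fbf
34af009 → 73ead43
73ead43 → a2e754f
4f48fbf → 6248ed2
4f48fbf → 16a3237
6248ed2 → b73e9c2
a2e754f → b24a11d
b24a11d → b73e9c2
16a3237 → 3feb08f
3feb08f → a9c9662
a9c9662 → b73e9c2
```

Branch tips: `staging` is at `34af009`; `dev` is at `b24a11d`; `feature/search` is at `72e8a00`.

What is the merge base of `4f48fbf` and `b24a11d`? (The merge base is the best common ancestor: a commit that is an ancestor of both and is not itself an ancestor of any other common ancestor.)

Ancestors of 4f48fbf: {16a3237, 3feb08f, 4f48fbf, 6248ed2, a9c9662, b73e9c2}.
Ancestors of b24a11d: {b24a11d, b73e9c2}.
Common ancestors: {b73e9c2}.
The only common ancestor is b73e9c2, so it is the merge base.

b73e9c2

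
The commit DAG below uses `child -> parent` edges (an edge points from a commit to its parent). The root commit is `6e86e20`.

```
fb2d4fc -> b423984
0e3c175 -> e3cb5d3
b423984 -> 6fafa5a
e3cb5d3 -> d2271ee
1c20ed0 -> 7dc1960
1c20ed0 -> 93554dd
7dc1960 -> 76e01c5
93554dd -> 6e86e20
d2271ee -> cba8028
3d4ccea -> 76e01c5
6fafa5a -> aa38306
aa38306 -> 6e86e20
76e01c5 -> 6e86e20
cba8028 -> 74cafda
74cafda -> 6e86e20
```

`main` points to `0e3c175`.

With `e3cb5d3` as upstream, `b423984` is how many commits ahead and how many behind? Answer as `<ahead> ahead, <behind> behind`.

Reachable from b423984: {6e86e20, 6fafa5a, aa38306, b423984}.
Reachable from e3cb5d3: {6e86e20, 74cafda, cba8028, d2271ee, e3cb5d3}.
Only in b423984's history (ahead): {6fafa5a, aa38306, b423984} — 3.
Only in e3cb5d3's history (behind): {74cafda, cba8028, d2271ee, e3cb5d3} — 4.

3 ahead, 4 behind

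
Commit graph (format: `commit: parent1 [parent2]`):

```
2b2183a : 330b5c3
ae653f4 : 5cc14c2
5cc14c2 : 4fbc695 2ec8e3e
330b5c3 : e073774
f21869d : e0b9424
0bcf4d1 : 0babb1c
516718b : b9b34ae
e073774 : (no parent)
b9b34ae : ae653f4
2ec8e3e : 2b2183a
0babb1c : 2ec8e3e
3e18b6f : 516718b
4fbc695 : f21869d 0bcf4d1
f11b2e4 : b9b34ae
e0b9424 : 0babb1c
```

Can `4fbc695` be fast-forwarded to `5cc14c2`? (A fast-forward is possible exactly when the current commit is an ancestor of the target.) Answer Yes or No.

Yes

A fast-forward from 4fbc695 to 5cc14c2 is possible iff 4fbc695 is an ancestor of 5cc14c2.
Ancestors of 5cc14c2: {0babb1c, 0bcf4d1, 2b2183a, 2ec8e3e, 330b5c3, 4fbc695, 5cc14c2, e073774, e0b9424, f21869d}.
4fbc695 is among them, so fast-forward is possible.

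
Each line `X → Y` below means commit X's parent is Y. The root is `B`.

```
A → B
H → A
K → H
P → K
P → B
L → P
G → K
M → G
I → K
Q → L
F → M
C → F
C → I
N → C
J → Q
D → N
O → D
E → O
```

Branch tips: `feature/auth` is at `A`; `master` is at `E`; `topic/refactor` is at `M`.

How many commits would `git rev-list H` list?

Walking parent pointers from H: reachable set = {A, B, H}.
That is 3 commits.

3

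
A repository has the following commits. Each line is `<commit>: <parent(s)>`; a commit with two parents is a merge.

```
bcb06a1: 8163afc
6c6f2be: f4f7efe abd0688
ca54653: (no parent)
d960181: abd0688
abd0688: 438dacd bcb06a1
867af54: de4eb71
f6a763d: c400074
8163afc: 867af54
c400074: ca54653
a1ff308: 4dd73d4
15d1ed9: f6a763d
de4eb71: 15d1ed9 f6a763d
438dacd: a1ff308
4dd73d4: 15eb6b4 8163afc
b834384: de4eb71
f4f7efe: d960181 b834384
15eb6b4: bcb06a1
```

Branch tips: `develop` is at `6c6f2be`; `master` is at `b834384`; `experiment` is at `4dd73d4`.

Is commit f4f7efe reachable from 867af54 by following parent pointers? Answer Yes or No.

Ancestors of 867af54: {15d1ed9, 867af54, c400074, ca54653, de4eb71, f6a763d}.
f4f7efe is not in that set, so it is not an ancestor of 867af54.

No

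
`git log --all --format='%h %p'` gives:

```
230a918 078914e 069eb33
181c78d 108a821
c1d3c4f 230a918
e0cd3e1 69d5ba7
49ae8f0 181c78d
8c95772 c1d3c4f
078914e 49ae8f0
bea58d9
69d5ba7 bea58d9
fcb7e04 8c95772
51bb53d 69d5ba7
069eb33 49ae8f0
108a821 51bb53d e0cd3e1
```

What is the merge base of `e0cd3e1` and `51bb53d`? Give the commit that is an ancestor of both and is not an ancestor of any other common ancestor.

Ancestors of e0cd3e1: {69d5ba7, bea58d9, e0cd3e1}.
Ancestors of 51bb53d: {51bb53d, 69d5ba7, bea58d9}.
Common ancestors: {69d5ba7, bea58d9}.
Among these, 69d5ba7 is not an ancestor of any other common ancestor — it is the merge base.

69d5ba7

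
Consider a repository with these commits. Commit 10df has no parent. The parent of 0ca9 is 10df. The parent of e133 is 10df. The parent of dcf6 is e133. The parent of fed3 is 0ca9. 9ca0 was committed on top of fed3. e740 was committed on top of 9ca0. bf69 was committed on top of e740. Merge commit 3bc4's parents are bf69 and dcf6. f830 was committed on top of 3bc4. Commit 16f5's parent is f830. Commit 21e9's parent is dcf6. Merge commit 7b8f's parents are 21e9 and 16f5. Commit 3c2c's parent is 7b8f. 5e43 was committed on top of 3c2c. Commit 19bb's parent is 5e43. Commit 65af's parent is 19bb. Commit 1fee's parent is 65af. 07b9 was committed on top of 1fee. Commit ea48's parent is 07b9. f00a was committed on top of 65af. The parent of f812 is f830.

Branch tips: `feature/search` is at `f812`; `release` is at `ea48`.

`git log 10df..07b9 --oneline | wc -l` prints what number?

18

Reachable from 07b9: {07b9, 0ca9, 10df, 16f5, 19bb, 1fee, 21e9, 3bc4, 3c2c, 5e43, 65af, 7b8f, 9ca0, bf69, dcf6, e133, e740, f830, fed3}.
Reachable from 10df: {10df}.
In 07b9's history but not 10df's: {07b9, 0ca9, 16f5, 19bb, 1fee, 21e9, 3bc4, 3c2c, 5e43, 65af, 7b8f, 9ca0, bf69, dcf6, e133, e740, f830, fed3} — 18 commits.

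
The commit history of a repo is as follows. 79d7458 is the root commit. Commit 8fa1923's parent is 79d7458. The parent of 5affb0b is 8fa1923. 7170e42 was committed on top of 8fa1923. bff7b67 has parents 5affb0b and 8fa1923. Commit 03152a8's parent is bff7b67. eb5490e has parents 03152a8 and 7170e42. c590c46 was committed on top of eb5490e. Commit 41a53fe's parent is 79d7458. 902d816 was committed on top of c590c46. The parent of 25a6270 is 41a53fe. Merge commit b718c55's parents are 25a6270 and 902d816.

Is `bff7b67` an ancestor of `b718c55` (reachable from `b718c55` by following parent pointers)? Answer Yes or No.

Ancestors of b718c55 (commits reachable by following parents): {03152a8, 25a6270, 41a53fe, 5affb0b, 7170e42, 79d7458, 8fa1923, 902d816, b718c55, bff7b67, c590c46, eb5490e}.
bff7b67 is in that set, so it is an ancestor of b718c55.

Yes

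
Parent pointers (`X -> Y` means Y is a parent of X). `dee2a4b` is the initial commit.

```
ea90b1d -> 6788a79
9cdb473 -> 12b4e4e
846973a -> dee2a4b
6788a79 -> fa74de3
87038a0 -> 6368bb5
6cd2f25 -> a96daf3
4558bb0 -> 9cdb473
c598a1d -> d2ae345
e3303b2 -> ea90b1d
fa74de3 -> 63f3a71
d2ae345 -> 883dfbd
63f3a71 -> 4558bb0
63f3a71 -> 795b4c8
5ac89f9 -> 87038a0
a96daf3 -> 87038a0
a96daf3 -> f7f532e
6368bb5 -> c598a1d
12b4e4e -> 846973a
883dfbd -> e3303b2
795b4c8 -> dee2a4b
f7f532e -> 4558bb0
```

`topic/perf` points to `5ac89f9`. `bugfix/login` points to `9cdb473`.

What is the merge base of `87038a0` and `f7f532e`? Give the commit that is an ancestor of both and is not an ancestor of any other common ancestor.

Ancestors of 87038a0: {12b4e4e, 4558bb0, 6368bb5, 63f3a71, 6788a79, 795b4c8, 846973a, 87038a0, 883dfbd, 9cdb473, c598a1d, d2ae345, dee2a4b, e3303b2, ea90b1d, fa74de3}.
Ancestors of f7f532e: {12b4e4e, 4558bb0, 846973a, 9cdb473, dee2a4b, f7f532e}.
Common ancestors: {12b4e4e, 4558bb0, 846973a, 9cdb473, dee2a4b}.
Among these, 4558bb0 is not an ancestor of any other common ancestor — it is the merge base.

4558bb0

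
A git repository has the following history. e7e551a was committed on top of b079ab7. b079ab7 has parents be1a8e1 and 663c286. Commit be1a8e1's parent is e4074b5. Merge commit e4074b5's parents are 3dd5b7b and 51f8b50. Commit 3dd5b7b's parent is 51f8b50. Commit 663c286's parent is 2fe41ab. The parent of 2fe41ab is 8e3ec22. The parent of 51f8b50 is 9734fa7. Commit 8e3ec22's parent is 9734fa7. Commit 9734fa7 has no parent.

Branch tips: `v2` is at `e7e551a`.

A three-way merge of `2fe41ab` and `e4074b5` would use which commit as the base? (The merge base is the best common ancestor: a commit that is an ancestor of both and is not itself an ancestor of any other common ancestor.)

Ancestors of 2fe41ab: {2fe41ab, 8e3ec22, 9734fa7}.
Ancestors of e4074b5: {3dd5b7b, 51f8b50, 9734fa7, e4074b5}.
Common ancestors: {9734fa7}.
The only common ancestor is 9734fa7, so it is the merge base.

9734fa7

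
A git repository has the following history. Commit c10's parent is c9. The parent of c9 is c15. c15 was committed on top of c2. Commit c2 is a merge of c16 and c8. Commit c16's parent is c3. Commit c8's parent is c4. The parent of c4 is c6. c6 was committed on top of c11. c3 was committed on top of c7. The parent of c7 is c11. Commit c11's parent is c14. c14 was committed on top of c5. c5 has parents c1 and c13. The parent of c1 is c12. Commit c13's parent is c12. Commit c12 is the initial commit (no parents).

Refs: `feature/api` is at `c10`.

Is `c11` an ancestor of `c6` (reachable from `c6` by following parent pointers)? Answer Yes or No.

Ancestors of c6 (commits reachable by following parents): {c1, c11, c12, c13, c14, c5, c6}.
c11 is in that set, so it is an ancestor of c6.

Yes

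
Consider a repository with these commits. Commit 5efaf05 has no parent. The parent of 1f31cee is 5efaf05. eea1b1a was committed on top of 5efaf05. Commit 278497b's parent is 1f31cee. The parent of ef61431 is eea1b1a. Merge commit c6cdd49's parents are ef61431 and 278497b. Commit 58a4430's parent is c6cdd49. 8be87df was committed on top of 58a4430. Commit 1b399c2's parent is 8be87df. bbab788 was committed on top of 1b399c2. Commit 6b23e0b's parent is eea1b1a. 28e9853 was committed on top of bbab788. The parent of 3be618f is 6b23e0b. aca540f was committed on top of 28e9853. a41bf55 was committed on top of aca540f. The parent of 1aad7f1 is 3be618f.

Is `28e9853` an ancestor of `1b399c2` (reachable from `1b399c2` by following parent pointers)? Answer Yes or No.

No

Ancestors of 1b399c2: {1b399c2, 1f31cee, 278497b, 58a4430, 5efaf05, 8be87df, c6cdd49, eea1b1a, ef61431}.
28e9853 is not in that set, so it is not an ancestor of 1b399c2.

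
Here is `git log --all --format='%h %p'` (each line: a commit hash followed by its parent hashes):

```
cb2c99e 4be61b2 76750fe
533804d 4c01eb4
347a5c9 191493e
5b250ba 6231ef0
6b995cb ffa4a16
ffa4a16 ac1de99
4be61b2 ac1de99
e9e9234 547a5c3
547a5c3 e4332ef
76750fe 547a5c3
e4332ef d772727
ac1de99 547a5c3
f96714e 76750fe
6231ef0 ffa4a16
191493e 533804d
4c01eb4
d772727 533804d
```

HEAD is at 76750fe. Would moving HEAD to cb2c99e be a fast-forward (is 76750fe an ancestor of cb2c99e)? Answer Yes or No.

Yes

A fast-forward from 76750fe to cb2c99e is possible iff 76750fe is an ancestor of cb2c99e.
Ancestors of cb2c99e: {4be61b2, 4c01eb4, 533804d, 547a5c3, 76750fe, ac1de99, cb2c99e, d772727, e4332ef}.
76750fe is among them, so fast-forward is possible.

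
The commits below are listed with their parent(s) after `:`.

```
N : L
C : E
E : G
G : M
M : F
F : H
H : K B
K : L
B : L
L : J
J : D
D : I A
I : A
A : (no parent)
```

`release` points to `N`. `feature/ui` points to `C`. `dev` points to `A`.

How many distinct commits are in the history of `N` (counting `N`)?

6

Walking parent pointers from N: reachable set = {A, D, I, J, L, N}.
That is 6 commits.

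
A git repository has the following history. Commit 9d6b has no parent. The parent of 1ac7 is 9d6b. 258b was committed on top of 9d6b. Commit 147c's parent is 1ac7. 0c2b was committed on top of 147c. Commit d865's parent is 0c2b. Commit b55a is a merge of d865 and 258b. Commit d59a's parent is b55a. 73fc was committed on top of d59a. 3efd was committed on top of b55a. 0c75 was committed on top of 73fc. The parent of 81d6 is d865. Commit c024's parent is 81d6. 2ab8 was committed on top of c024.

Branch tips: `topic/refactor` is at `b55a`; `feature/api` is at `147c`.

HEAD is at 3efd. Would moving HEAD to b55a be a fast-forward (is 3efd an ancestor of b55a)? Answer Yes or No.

No

A fast-forward from 3efd to b55a is possible iff 3efd is an ancestor of b55a.
Ancestors of b55a: {0c2b, 147c, 1ac7, 258b, 9d6b, b55a, d865}.
3efd is not among them, so fast-forward is not possible.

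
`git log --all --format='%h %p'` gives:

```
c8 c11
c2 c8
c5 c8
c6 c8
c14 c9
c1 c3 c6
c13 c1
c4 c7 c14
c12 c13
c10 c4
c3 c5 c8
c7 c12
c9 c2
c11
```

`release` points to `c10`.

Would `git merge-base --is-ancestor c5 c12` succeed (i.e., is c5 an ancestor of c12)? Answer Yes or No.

Yes

Ancestors of c12 (commits reachable by following parents): {c1, c11, c12, c13, c3, c5, c6, c8}.
c5 is in that set, so it is an ancestor of c12.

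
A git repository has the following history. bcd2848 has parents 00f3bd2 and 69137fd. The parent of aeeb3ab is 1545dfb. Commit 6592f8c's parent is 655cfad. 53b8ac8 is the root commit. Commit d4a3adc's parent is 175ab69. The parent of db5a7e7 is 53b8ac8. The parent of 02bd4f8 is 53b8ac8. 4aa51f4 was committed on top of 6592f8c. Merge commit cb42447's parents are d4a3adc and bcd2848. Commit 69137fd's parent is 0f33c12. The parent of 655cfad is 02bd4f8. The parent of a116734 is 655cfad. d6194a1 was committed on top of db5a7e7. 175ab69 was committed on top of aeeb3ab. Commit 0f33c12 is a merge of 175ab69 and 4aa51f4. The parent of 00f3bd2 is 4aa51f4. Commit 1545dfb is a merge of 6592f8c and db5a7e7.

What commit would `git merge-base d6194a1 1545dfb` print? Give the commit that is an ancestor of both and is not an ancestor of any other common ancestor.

db5a7e7

Ancestors of d6194a1: {53b8ac8, d6194a1, db5a7e7}.
Ancestors of 1545dfb: {02bd4f8, 1545dfb, 53b8ac8, 655cfad, 6592f8c, db5a7e7}.
Common ancestors: {53b8ac8, db5a7e7}.
Among these, db5a7e7 is not an ancestor of any other common ancestor — it is the merge base.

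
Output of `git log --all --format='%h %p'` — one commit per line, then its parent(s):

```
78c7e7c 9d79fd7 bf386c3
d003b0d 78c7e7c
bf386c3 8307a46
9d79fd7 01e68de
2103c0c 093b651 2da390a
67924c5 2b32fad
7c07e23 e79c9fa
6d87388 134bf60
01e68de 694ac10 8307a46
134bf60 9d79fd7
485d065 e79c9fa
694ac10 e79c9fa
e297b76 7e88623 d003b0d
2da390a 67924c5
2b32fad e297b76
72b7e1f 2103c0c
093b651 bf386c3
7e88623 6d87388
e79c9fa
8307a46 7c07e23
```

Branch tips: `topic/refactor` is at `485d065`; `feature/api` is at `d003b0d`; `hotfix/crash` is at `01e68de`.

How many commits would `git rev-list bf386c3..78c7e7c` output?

Reachable from 78c7e7c: {01e68de, 694ac10, 78c7e7c, 7c07e23, 8307a46, 9d79fd7, bf386c3, e79c9fa}.
Reachable from bf386c3: {7c07e23, 8307a46, bf386c3, e79c9fa}.
In 78c7e7c's history but not bf386c3's: {01e68de, 694ac10, 78c7e7c, 9d79fd7} — 4 commits.

4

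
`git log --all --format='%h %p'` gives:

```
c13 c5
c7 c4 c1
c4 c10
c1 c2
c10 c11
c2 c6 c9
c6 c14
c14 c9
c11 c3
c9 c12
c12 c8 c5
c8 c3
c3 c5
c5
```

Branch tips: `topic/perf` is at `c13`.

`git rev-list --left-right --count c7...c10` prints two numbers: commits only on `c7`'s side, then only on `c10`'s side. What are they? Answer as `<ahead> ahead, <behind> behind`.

9 ahead, 0 behind

Reachable from c7: {c1, c10, c11, c12, c14, c2, c3, c4, c5, c6, c7, c8, c9}.
Reachable from c10: {c10, c11, c3, c5}.
Only in c7's history (ahead): {c1, c12, c14, c2, c4, c6, c7, c8, c9} — 9.
Only in c10's history (behind): {} — 0.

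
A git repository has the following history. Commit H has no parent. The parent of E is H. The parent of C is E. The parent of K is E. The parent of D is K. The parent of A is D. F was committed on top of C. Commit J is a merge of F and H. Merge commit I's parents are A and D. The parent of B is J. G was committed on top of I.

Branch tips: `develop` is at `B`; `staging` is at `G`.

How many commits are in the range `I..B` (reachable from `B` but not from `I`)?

Reachable from B: {B, C, E, F, H, J}.
Reachable from I: {A, D, E, H, I, K}.
In B's history but not I's: {B, C, F, J} — 4 commits.

4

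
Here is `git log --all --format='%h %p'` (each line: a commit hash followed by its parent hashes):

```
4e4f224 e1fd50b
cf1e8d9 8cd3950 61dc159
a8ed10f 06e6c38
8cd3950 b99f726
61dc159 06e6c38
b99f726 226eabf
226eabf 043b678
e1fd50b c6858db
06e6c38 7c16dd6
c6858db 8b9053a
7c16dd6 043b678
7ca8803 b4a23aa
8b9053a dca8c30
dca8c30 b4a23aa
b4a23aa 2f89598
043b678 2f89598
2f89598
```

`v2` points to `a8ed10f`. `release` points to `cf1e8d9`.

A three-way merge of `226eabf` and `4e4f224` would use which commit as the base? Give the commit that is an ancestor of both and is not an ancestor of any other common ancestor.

Ancestors of 226eabf: {043b678, 226eabf, 2f89598}.
Ancestors of 4e4f224: {2f89598, 4e4f224, 8b9053a, b4a23aa, c6858db, dca8c30, e1fd50b}.
Common ancestors: {2f89598}.
The only common ancestor is 2f89598, so it is the merge base.

2f89598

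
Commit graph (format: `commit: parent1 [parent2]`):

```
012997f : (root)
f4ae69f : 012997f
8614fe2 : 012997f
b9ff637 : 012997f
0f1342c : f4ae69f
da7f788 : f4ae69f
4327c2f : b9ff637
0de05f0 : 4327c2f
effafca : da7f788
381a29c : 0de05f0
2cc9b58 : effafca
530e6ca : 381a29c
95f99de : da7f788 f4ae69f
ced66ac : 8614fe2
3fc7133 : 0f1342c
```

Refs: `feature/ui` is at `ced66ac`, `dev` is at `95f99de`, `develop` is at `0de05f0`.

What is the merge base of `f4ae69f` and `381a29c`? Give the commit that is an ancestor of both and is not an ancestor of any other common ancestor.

012997f

Ancestors of f4ae69f: {012997f, f4ae69f}.
Ancestors of 381a29c: {012997f, 0de05f0, 381a29c, 4327c2f, b9ff637}.
Common ancestors: {012997f}.
The only common ancestor is 012997f, so it is the merge base.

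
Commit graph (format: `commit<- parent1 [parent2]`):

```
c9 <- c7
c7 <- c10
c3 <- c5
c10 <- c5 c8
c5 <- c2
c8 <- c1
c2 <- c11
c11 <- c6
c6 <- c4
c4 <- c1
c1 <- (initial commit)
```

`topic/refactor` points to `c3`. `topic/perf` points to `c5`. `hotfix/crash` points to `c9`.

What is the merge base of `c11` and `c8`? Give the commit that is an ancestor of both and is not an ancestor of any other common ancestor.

Ancestors of c11: {c1, c11, c4, c6}.
Ancestors of c8: {c1, c8}.
Common ancestors: {c1}.
The only common ancestor is c1, so it is the merge base.

c1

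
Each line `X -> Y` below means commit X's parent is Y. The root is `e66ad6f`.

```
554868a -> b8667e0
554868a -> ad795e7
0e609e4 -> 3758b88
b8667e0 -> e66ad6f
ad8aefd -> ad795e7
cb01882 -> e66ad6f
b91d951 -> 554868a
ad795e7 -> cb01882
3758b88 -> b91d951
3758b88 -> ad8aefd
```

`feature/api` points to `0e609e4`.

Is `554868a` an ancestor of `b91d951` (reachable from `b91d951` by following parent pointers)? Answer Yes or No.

Yes

Ancestors of b91d951 (commits reachable by following parents): {554868a, ad795e7, b8667e0, b91d951, cb01882, e66ad6f}.
554868a is in that set, so it is an ancestor of b91d951.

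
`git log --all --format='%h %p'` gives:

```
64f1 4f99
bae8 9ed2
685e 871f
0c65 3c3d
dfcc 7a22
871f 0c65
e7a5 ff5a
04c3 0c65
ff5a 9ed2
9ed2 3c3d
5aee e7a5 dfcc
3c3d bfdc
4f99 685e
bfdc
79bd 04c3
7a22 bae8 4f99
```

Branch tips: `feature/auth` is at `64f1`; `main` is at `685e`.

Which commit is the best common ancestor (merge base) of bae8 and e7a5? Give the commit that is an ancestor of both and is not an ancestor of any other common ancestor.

9ed2

Ancestors of bae8: {3c3d, 9ed2, bae8, bfdc}.
Ancestors of e7a5: {3c3d, 9ed2, bfdc, e7a5, ff5a}.
Common ancestors: {3c3d, 9ed2, bfdc}.
Among these, 9ed2 is not an ancestor of any other common ancestor — it is the merge base.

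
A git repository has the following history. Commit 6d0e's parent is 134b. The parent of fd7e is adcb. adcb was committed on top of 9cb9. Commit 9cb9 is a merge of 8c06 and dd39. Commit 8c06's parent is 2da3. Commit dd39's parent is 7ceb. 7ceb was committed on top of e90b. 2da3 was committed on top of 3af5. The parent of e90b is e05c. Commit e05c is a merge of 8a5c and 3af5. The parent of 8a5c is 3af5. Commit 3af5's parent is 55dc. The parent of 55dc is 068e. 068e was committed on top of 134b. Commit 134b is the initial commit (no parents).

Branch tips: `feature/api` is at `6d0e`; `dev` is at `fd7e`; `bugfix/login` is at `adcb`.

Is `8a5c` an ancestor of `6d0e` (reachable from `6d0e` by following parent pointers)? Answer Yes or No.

No

Ancestors of 6d0e: {134b, 6d0e}.
8a5c is not in that set, so it is not an ancestor of 6d0e.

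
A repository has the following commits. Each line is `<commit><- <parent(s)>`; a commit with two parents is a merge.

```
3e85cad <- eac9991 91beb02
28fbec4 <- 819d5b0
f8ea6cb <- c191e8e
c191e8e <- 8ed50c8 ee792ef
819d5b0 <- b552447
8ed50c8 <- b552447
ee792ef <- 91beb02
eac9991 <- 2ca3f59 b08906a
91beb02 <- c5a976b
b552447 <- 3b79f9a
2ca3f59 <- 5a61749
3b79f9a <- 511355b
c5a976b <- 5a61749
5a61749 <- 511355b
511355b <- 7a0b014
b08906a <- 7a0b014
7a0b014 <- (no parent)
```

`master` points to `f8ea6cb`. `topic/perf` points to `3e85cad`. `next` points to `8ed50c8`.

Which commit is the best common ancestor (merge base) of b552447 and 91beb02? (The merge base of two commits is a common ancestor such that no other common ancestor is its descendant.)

511355b

Ancestors of b552447: {3b79f9a, 511355b, 7a0b014, b552447}.
Ancestors of 91beb02: {511355b, 5a61749, 7a0b014, 91beb02, c5a976b}.
Common ancestors: {511355b, 7a0b014}.
Among these, 511355b is not an ancestor of any other common ancestor — it is the merge base.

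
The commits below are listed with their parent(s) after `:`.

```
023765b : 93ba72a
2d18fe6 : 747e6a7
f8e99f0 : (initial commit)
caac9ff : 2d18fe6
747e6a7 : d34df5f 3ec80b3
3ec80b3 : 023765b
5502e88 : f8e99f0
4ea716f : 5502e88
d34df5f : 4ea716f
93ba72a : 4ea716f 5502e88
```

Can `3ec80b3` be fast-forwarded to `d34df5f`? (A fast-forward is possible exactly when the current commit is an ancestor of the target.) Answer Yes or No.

A fast-forward from 3ec80b3 to d34df5f is possible iff 3ec80b3 is an ancestor of d34df5f.
Ancestors of d34df5f: {4ea716f, 5502e88, d34df5f, f8e99f0}.
3ec80b3 is not among them, so fast-forward is not possible.

No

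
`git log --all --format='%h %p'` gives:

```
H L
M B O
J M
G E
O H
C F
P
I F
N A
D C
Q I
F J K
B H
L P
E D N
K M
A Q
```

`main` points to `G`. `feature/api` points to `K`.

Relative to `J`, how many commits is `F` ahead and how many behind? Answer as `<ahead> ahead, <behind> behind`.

Reachable from F: {B, F, H, J, K, L, M, O, P}.
Reachable from J: {B, H, J, L, M, O, P}.
Only in F's history (ahead): {F, K} — 2.
Only in J's history (behind): {} — 0.

2 ahead, 0 behind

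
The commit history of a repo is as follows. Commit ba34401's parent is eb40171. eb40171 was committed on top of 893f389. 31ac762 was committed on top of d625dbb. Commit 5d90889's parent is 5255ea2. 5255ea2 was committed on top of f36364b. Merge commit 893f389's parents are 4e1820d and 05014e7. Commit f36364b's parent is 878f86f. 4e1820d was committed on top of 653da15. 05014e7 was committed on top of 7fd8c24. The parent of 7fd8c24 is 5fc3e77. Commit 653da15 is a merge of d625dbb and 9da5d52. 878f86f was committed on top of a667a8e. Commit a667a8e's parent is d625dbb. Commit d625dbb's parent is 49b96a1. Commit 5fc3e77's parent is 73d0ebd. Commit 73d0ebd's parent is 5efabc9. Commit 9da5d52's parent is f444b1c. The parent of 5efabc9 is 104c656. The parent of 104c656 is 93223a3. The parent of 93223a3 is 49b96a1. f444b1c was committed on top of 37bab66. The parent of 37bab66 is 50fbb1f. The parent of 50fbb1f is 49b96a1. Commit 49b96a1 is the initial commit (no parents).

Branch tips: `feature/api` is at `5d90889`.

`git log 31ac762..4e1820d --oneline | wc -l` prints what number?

6

Reachable from 4e1820d: {37bab66, 49b96a1, 4e1820d, 50fbb1f, 653da15, 9da5d52, d625dbb, f444b1c}.
Reachable from 31ac762: {31ac762, 49b96a1, d625dbb}.
In 4e1820d's history but not 31ac762's: {37bab66, 4e1820d, 50fbb1f, 653da15, 9da5d52, f444b1c} — 6 commits.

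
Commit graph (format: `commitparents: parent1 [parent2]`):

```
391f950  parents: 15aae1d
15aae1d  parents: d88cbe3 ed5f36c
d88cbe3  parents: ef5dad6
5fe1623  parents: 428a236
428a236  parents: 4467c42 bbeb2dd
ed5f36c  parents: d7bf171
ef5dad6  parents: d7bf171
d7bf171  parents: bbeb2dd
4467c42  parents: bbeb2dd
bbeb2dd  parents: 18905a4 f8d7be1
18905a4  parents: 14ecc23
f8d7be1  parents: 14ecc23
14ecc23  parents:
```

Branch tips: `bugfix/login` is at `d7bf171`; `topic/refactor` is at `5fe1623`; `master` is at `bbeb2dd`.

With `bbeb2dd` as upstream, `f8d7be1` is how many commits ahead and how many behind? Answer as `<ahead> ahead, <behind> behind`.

0 ahead, 2 behind

Reachable from f8d7be1: {14ecc23, f8d7be1}.
Reachable from bbeb2dd: {14ecc23, 18905a4, bbeb2dd, f8d7be1}.
Only in f8d7be1's history (ahead): {} — 0.
Only in bbeb2dd's history (behind): {18905a4, bbeb2dd} — 2.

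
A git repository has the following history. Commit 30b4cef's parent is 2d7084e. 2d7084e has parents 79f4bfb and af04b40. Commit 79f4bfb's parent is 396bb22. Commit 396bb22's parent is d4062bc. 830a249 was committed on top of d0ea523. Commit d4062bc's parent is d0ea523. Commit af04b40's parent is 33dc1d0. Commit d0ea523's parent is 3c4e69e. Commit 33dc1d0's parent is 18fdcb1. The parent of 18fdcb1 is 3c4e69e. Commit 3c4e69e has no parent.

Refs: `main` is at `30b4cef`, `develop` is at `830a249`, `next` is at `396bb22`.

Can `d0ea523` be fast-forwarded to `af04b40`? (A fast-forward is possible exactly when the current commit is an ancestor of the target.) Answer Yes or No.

A fast-forward from d0ea523 to af04b40 is possible iff d0ea523 is an ancestor of af04b40.
Ancestors of af04b40: {18fdcb1, 33dc1d0, 3c4e69e, af04b40}.
d0ea523 is not among them, so fast-forward is not possible.

No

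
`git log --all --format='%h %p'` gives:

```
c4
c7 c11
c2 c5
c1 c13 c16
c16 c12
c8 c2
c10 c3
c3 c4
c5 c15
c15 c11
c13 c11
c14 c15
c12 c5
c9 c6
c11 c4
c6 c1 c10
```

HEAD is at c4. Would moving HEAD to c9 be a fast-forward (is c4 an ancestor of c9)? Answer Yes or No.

A fast-forward from c4 to c9 is possible iff c4 is an ancestor of c9.
Ancestors of c9: {c1, c10, c11, c12, c13, c15, c16, c3, c4, c5, c6, c9}.
c4 is among them, so fast-forward is possible.

Yes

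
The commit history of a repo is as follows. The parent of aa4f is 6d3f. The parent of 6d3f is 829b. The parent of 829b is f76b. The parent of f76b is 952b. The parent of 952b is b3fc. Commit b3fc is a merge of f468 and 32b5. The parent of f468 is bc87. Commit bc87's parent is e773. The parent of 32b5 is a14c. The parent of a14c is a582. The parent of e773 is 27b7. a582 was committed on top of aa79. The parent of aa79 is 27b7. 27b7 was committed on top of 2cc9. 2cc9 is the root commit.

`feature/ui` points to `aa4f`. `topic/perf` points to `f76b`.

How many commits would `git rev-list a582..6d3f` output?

Reachable from 6d3f: {27b7, 2cc9, 32b5, 6d3f, 829b, 952b, a14c, a582, aa79, b3fc, bc87, e773, f468, f76b}.
Reachable from a582: {27b7, 2cc9, a582, aa79}.
In 6d3f's history but not a582's: {32b5, 6d3f, 829b, 952b, a14c, b3fc, bc87, e773, f468, f76b} — 10 commits.

10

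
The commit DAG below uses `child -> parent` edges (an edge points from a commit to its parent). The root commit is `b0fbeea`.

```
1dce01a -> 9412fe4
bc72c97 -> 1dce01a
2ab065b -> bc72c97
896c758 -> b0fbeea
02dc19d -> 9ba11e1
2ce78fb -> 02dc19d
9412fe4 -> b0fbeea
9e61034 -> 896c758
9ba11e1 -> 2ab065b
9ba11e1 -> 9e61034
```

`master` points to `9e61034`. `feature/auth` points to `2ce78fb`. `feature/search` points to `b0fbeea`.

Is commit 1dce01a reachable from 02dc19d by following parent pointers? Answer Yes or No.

Yes

Ancestors of 02dc19d (commits reachable by following parents): {02dc19d, 1dce01a, 2ab065b, 896c758, 9412fe4, 9ba11e1, 9e61034, b0fbeea, bc72c97}.
1dce01a is in that set, so it is an ancestor of 02dc19d.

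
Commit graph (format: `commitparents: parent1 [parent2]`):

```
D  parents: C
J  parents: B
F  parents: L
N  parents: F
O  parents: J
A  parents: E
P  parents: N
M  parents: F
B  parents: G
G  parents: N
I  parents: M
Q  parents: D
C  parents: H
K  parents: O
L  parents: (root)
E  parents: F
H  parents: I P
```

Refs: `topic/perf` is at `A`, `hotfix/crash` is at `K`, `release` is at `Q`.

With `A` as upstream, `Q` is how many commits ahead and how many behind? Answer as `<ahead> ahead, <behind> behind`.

Reachable from Q: {C, D, F, H, I, L, M, N, P, Q}.
Reachable from A: {A, E, F, L}.
Only in Q's history (ahead): {C, D, H, I, M, N, P, Q} — 8.
Only in A's history (behind): {A, E} — 2.

8 ahead, 2 behind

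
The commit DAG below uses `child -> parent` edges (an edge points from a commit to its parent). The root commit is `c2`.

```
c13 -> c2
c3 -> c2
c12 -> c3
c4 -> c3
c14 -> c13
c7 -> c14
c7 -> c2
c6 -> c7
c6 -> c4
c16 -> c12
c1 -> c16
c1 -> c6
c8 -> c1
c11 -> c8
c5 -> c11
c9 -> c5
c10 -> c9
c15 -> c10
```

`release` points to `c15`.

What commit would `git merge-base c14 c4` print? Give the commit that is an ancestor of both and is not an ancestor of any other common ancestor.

Ancestors of c14: {c13, c14, c2}.
Ancestors of c4: {c2, c3, c4}.
Common ancestors: {c2}.
The only common ancestor is c2, so it is the merge base.

c2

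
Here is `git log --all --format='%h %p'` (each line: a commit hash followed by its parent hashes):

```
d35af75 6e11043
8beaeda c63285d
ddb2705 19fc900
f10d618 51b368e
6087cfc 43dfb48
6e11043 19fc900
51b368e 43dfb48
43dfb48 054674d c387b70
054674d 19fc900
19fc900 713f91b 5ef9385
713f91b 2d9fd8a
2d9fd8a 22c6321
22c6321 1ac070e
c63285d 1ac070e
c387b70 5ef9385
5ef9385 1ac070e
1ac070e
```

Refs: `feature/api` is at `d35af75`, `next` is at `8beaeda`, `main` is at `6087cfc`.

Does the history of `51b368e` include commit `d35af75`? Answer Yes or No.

Ancestors of 51b368e: {054674d, 19fc900, 1ac070e, 22c6321, 2d9fd8a, 43dfb48, 51b368e, 5ef9385, 713f91b, c387b70}.
d35af75 is not in that set, so it is not an ancestor of 51b368e.

No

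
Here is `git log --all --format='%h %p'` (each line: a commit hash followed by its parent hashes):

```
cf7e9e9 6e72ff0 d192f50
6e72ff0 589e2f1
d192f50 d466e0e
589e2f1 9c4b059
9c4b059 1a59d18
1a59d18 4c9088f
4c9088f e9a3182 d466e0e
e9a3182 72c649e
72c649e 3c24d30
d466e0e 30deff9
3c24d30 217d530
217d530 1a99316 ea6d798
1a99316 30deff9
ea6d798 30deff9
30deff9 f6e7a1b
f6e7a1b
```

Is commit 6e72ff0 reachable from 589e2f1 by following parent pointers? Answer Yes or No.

No

Ancestors of 589e2f1: {1a59d18, 1a99316, 217d530, 30deff9, 3c24d30, 4c9088f, 589e2f1, 72c649e, 9c4b059, d466e0e, e9a3182, ea6d798, f6e7a1b}.
6e72ff0 is not in that set, so it is not an ancestor of 589e2f1.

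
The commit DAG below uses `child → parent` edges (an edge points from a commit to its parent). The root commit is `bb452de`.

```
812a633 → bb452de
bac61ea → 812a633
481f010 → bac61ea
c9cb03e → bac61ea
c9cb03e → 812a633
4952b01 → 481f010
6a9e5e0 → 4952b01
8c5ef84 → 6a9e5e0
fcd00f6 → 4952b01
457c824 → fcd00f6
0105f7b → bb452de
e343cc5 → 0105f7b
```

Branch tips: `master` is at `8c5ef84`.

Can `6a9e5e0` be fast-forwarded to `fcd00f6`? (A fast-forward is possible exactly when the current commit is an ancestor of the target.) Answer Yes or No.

No

A fast-forward from 6a9e5e0 to fcd00f6 is possible iff 6a9e5e0 is an ancestor of fcd00f6.
Ancestors of fcd00f6: {481f010, 4952b01, 812a633, bac61ea, bb452de, fcd00f6}.
6a9e5e0 is not among them, so fast-forward is not possible.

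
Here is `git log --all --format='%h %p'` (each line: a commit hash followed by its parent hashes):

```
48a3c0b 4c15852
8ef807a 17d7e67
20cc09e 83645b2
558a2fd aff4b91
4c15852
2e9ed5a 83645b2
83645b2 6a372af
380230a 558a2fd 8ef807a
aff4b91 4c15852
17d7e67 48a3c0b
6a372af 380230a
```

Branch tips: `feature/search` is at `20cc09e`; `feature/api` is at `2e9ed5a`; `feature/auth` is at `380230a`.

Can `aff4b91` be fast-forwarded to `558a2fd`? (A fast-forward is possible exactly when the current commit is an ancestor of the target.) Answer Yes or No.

Yes

A fast-forward from aff4b91 to 558a2fd is possible iff aff4b91 is an ancestor of 558a2fd.
Ancestors of 558a2fd: {4c15852, 558a2fd, aff4b91}.
aff4b91 is among them, so fast-forward is possible.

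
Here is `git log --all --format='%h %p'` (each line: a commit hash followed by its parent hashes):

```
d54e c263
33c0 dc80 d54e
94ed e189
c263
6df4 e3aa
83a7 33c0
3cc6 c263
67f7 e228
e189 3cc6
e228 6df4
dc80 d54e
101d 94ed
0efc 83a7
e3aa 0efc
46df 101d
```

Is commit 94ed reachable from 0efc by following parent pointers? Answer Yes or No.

No

Ancestors of 0efc: {0efc, 33c0, 83a7, c263, d54e, dc80}.
94ed is not in that set, so it is not an ancestor of 0efc.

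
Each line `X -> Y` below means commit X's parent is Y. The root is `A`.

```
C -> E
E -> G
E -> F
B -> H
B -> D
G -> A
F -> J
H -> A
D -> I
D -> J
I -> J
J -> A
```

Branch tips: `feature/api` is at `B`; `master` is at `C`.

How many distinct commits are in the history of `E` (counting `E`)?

5

Walking parent pointers from E: reachable set = {A, E, F, G, J}.
That is 5 commits.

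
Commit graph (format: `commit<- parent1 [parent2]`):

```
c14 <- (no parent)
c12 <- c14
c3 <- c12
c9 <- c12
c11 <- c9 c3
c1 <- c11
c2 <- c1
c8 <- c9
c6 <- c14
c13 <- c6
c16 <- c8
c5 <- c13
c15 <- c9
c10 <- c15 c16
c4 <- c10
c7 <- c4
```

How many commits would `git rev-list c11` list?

Walking parent pointers from c11: reachable set = {c11, c12, c14, c3, c9}.
That is 5 commits.

5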